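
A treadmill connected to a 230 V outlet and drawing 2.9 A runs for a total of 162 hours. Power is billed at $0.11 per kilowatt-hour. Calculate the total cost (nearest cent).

Power = 2.9 A × 230 V = 667 W = 0.667 kW
Energy = 0.667 kW × 162 h = 108.054 kWh
Cost = 108.054 kWh × $0.11/kWh = $11.89

$11.89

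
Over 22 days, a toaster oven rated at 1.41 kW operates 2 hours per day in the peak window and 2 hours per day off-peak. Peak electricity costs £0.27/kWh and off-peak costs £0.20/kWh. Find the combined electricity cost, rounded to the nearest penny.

Peak energy = 1.41 kW × 2 h × 22 = 62.04 kWh
Off-peak energy = 1.41 kW × 2 h × 22 = 62.04 kWh
Cost = 62.04 × £0.27 + 62.04 × £0.20 = £16.7508 + £12.408 = £29.16

£29.16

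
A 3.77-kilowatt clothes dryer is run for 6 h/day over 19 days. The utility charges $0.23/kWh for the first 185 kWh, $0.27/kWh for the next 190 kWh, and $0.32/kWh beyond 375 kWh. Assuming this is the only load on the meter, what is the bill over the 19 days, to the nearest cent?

Runtime = 6 h/day × 19 days = 114 h
Energy = 3.77 kW × 114 h = 429.78 kWh
Tier 1 (0–185 kWh): 185 × $0.23 = $42.55
Tier 2 (185–375 kWh): 190 × $0.27 = $51.3
Above 375 kWh: 54.78 × $0.32 = $17.5296
Bill = $111.38

$111.38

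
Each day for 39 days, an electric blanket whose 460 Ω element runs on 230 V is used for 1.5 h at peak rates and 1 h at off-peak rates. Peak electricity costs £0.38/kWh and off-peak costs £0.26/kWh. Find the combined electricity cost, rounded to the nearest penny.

£3.72

Power = V²/R = 230²/460 = 115 W = 0.115 kW
Peak energy = 0.115 kW × 1.5 h × 39 = 6.7275 kWh
Off-peak energy = 0.115 kW × 1 h × 39 = 4.485 kWh
Cost = 6.7275 × £0.38 + 4.485 × £0.26 = £2.55645 + £1.1661 = £3.72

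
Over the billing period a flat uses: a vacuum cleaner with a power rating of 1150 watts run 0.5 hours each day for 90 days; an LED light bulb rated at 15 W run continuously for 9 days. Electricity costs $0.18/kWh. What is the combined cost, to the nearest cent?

vacuum cleaner: Runtime = 0.5 h/day × 90 days = 45 h
vacuum cleaner: 1.15 kW × 45 h = 51.75 kWh
LED light bulb: Runtime = 24 h × 9 = 216 h
LED light bulb: 0.015 kW × 216 h = 3.24 kWh
Total energy = 54.99 kWh
Cost = 54.99 × $0.18 = $9.90

$9.90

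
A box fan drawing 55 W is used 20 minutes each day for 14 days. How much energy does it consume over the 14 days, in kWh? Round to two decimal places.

Runtime = 20 min × 14 = 280 min = 4.666666… h
Energy = 0.055 kW × 4.666666… h = 0.256666… kWh ≈ 0.26 kWh

0.26 kWh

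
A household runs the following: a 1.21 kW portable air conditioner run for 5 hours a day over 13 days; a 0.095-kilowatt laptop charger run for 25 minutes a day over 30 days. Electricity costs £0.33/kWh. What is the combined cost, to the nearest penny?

£26.35

portable air conditioner: Runtime = 5 h/day × 13 days = 65 h
portable air conditioner: 1.21 kW × 65 h = 78.65 kWh
laptop charger: Runtime = 25 min × 30 = 750 min = 12.5 h
laptop charger: 0.095 kW × 12.5 h = 1.1875 kWh
Total energy = 79.8375 kWh
Cost = 79.8375 × £0.33 = £26.35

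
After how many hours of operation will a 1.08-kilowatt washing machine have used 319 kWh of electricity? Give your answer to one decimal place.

Hours = 319 kWh ÷ 1.08 kW = 295.4 h

295.4 h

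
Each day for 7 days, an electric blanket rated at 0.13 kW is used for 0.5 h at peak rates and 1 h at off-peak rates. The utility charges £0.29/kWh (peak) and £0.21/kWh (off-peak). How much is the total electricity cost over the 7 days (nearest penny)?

£0.32

Peak energy = 0.13 kW × 0.5 h × 7 = 0.455 kWh
Off-peak energy = 0.13 kW × 1 h × 7 = 0.91 kWh
Cost = 0.455 × £0.29 + 0.91 × £0.21 = £0.13195 + £0.1911 = £0.32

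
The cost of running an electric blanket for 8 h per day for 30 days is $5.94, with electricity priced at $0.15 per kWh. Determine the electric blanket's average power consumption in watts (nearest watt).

Energy = $5.94 ÷ $0.15/kWh = 39.6 kWh
Runtime = 8 h/day × 30 days = 240 h
Power = 39.6 kWh ÷ 240 h = 0.165 kW = 165 W

165 W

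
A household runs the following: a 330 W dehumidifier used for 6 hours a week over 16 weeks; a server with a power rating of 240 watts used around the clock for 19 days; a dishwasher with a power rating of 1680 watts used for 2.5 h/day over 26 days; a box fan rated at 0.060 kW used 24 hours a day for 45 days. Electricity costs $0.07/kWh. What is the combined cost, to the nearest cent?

dehumidifier: Runtime = 6 h/week × 16 weeks = 96 h
dehumidifier: 0.33 kW × 96 h = 31.68 kWh
server: Runtime = 24 h × 19 = 456 h
server: 0.24 kW × 456 h = 109.44 kWh
dishwasher: Runtime = 2.5 h/day × 26 days = 65 h
dishwasher: 1.68 kW × 65 h = 109.2 kWh
box fan: Runtime = 24 h × 45 = 1080 h
box fan: 0.06 kW × 1080 h = 64.8 kWh
Total energy = 315.12 kWh
Cost = 315.12 × $0.07 = $22.06

$22.06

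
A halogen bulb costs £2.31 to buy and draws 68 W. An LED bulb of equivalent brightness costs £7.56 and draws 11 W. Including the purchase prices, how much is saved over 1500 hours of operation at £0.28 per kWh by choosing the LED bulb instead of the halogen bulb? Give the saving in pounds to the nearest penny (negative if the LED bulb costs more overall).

£18.69

halogen bulb: £2.31 + (68/1000) kW × 1500 h × £0.28 = £2.31 + £28.56 = £30.87
LED bulb: £7.56 + (11/1000) kW × 1500 h × £0.28 = £7.56 + £4.62 = £12.18
Saving = £30.87 − £12.18 = £18.69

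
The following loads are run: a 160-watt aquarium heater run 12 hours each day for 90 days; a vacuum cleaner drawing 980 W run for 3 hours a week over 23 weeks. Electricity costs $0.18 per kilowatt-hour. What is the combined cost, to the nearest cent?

$43.28

aquarium heater: Runtime = 12 h/day × 90 days = 1080 h
aquarium heater: 0.16 kW × 1080 h = 172.8 kWh
vacuum cleaner: Runtime = 3 h/week × 23 weeks = 69 h
vacuum cleaner: 0.98 kW × 69 h = 67.62 kWh
Total energy = 240.42 kWh
Cost = 240.42 × $0.18 = $43.28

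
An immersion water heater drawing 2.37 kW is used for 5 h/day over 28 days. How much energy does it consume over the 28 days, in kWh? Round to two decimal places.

331.80 kWh

Runtime = 5 h/day × 28 days = 140 h
Energy = 2.37 kW × 140 h = 331.8 kWh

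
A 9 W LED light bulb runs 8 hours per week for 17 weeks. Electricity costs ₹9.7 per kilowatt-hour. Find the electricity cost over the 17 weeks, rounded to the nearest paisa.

₹11.87

Runtime = 8 h/week × 17 weeks = 136 h
Energy = 0.009 kW × 136 h = 1.224 kWh
Cost = 1.224 kWh × ₹9.7/kWh = ₹11.87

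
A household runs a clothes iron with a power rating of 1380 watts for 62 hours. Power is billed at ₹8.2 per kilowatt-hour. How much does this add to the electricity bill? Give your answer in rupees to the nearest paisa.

₹701.59

Energy = 1.38 kW × 62 h = 85.56 kWh
Cost = 85.56 kWh × ₹8.2/kWh = ₹701.59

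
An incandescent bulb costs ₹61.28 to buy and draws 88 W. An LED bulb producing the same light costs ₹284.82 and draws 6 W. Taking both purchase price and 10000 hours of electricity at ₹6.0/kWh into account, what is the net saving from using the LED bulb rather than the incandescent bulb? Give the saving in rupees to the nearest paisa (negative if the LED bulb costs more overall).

incandescent bulb: ₹61.28 + (88/1000) kW × 10000 h × ₹6.0 = ₹61.28 + ₹5280 = ₹5341.28
LED bulb: ₹284.82 + (6/1000) kW × 10000 h × ₹6.0 = ₹284.82 + ₹360 = ₹644.82
Saving = ₹5341.28 − ₹644.82 = ₹4696.46

₹4696.46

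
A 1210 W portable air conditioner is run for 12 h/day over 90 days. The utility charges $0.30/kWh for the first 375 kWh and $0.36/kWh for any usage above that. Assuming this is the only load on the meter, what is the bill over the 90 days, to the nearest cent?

Runtime = 12 h/day × 90 days = 1080 h
Energy = 1.21 kW × 1080 h = 1306.8 kWh
Tier 1 (0–375 kWh): 375 × $0.30 = $112.5
Above 375 kWh: 931.8 × $0.36 = $335.448
Bill = $447.95

$447.95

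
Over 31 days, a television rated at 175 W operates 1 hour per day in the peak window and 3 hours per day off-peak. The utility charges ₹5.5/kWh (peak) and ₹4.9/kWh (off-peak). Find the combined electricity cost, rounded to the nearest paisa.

₹109.59

Peak energy = 0.175 kW × 1 h × 31 = 5.425 kWh
Off-peak energy = 0.175 kW × 3 h × 31 = 16.275 kWh
Cost = 5.425 × ₹5.5 + 16.275 × ₹4.9 = ₹29.8375 + ₹79.7475 = ₹109.59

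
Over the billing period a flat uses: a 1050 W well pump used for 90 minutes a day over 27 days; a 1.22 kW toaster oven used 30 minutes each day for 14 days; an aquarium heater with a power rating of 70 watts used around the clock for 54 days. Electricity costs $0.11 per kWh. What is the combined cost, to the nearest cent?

well pump: Runtime = 90 min × 27 = 2430 min = 40.5 h
well pump: 1.05 kW × 40.5 h = 42.525 kWh
toaster oven: Runtime = 30 min × 14 = 420 min = 7 h
toaster oven: 1.22 kW × 7 h = 8.54 kWh
aquarium heater: Runtime = 24 h × 54 = 1296 h
aquarium heater: 0.07 kW × 1296 h = 90.72 kWh
Total energy = 141.785 kWh
Cost = 141.785 × $0.11 = $15.60

$15.60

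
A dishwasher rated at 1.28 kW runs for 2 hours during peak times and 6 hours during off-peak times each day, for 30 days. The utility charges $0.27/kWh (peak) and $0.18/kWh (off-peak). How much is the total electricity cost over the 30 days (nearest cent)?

$62.21

Peak energy = 1.28 kW × 2 h × 30 = 76.8 kWh
Off-peak energy = 1.28 kW × 6 h × 30 = 230.4 kWh
Cost = 76.8 × $0.27 + 230.4 × $0.18 = $20.736 + $41.472 = $62.21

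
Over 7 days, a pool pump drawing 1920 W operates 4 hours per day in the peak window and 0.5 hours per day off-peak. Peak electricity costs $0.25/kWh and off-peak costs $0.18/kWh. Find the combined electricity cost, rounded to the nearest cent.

$14.65

Peak energy = 1.92 kW × 4 h × 7 = 53.76 kWh
Off-peak energy = 1.92 kW × 0.5 h × 7 = 6.72 kWh
Cost = 53.76 × $0.25 + 6.72 × $0.18 = $13.44 + $1.2096 = $14.65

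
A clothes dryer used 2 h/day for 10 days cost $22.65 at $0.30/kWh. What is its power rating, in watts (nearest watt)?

3775 W

Energy = $22.65 ÷ $0.30/kWh = 75.5 kWh
Runtime = 2 h/day × 10 days = 20 h
Power = 75.5 kWh ÷ 20 h = 3.775 kW = 3775 W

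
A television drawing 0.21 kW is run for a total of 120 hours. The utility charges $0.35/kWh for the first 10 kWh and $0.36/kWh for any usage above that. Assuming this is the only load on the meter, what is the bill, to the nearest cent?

Energy = 0.21 kW × 120 h = 25.2 kWh
Tier 1 (0–10 kWh): 10 × $0.35 = $3.5
Above 10 kWh: 15.2 × $0.36 = $5.472
Bill = $8.97

$8.97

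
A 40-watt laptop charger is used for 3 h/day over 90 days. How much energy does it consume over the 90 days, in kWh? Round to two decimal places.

10.80 kWh

Runtime = 3 h/day × 90 days = 270 h
Energy = 0.04 kW × 270 h = 10.8 kWh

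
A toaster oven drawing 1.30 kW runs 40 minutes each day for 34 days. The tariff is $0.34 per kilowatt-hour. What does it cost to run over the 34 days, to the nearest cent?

$10.02

Runtime = 40 min × 34 = 1360 min = 22.666666… h
Energy = 1.3 kW × 22.666666… h = 29.466666… kWh
Cost = 29.466666… kWh × $0.34/kWh = $10.02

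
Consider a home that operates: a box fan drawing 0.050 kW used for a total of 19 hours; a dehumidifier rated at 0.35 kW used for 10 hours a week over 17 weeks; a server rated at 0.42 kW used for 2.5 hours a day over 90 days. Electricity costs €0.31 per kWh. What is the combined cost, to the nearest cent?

box fan: 0.05 kW × 19 h = 0.95 kWh
dehumidifier: Runtime = 10 h/week × 17 weeks = 170 h
dehumidifier: 0.35 kW × 170 h = 59.5 kWh
server: Runtime = 2.5 h/day × 90 days = 225 h
server: 0.42 kW × 225 h = 94.5 kWh
Total energy = 154.95 kWh
Cost = 154.95 × €0.31 = €48.03

€48.03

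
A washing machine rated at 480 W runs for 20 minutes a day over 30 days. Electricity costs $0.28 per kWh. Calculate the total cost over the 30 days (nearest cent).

Runtime = 20 min × 30 = 600 min = 10 h
Energy = 0.48 kW × 10 h = 4.8 kWh
Cost = 4.8 kWh × $0.28/kWh = $1.34

$1.34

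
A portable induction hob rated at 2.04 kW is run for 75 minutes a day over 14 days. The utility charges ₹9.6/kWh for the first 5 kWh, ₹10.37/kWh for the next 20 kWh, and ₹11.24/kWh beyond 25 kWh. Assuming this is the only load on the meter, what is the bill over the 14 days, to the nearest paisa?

Runtime = 75 min × 14 = 1050 min = 17.5 h
Energy = 2.04 kW × 17.5 h = 35.7 kWh
Tier 1 (0–5 kWh): 5 × ₹9.6 = ₹48
Tier 2 (5–25 kWh): 20 × ₹10.37 = ₹207.4
Above 25 kWh: 10.7 × ₹11.24 = ₹120.268
Bill = ₹375.67

₹375.67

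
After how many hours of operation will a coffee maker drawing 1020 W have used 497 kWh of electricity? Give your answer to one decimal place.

487.3 h

Hours = 497 kWh ÷ 1.02 kW = 487.3 h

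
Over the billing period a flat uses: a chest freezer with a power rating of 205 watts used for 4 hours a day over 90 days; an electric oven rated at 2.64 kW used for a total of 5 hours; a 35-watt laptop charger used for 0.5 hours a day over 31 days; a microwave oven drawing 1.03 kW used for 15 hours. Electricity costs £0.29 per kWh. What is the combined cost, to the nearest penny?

chest freezer: Runtime = 4 h/day × 90 days = 360 h
chest freezer: 0.205 kW × 360 h = 73.8 kWh
electric oven: 2.64 kW × 5 h = 13.2 kWh
laptop charger: Runtime = 0.5 h/day × 31 days = 15.5 h
laptop charger: 0.035 kW × 15.5 h = 0.5425 kWh
microwave oven: 1.03 kW × 15 h = 15.45 kWh
Total energy = 102.9925 kWh
Cost = 102.9925 × £0.29 = £29.87

£29.87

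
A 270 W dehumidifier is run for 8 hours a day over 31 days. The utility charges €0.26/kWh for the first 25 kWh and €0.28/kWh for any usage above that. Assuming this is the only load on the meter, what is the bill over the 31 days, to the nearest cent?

€18.25

Runtime = 8 h/day × 31 days = 248 h
Energy = 0.27 kW × 248 h = 66.96 kWh
Tier 1 (0–25 kWh): 25 × €0.26 = €6.5
Above 25 kWh: 41.96 × €0.28 = €11.7488
Bill = €18.25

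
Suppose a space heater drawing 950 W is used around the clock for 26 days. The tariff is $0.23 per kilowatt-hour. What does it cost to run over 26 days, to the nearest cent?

$136.34

Runtime = 24 h × 26 = 624 h
Energy = 0.95 kW × 624 h = 592.8 kWh
Cost = 592.8 kWh × $0.23/kWh = $136.34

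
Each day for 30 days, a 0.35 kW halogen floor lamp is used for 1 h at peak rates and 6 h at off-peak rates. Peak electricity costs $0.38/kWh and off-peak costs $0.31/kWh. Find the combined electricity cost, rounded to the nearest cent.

$23.52

Peak energy = 0.35 kW × 1 h × 30 = 10.5 kWh
Off-peak energy = 0.35 kW × 6 h × 30 = 63 kWh
Cost = 10.5 × $0.38 + 63 × $0.31 = $3.99 + $19.53 = $23.52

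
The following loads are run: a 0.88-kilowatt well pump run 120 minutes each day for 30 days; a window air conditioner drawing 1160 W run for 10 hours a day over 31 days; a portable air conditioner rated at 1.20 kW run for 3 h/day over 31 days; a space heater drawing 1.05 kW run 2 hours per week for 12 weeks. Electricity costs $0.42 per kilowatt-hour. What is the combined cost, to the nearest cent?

$230.66

well pump: Runtime = 120 min × 30 = 3600 min = 60 h
well pump: 0.88 kW × 60 h = 52.8 kWh
window air conditioner: Runtime = 10 h/day × 31 days = 310 h
window air conditioner: 1.16 kW × 310 h = 359.6 kWh
portable air conditioner: Runtime = 3 h/day × 31 days = 93 h
portable air conditioner: 1.2 kW × 93 h = 111.6 kWh
space heater: Runtime = 2 h/week × 12 weeks = 24 h
space heater: 1.05 kW × 24 h = 25.2 kWh
Total energy = 549.2 kWh
Cost = 549.2 × $0.42 = $230.66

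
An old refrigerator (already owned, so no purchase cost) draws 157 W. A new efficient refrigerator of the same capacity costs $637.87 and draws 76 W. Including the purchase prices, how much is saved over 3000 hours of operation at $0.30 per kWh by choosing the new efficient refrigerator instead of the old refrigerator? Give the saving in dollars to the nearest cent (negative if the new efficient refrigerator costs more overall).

-$564.97

old refrigerator: $0.00 + (157/1000) kW × 3000 h × $0.30 = $0.00 + $141.3 = $141.3
new efficient refrigerator: $637.87 + (76/1000) kW × 3000 h × $0.30 = $637.87 + $68.4 = $706.27
Saving = $141.3 − $706.27 = −$564.97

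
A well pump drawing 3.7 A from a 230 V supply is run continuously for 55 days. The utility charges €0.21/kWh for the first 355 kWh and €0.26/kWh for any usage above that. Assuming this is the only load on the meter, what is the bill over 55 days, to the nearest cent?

€274.31

Power = 3.7 A × 230 V = 851 W = 0.851 kW
Runtime = 24 h × 55 = 1320 h
Energy = 0.851 kW × 1320 h = 1123.32 kWh
Tier 1 (0–355 kWh): 355 × €0.21 = €74.55
Above 355 kWh: 768.32 × €0.26 = €199.7632
Bill = €274.31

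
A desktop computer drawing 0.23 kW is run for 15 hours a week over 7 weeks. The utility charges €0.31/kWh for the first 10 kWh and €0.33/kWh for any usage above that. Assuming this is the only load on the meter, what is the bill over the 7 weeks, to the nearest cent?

Runtime = 15 h/week × 7 weeks = 105 h
Energy = 0.23 kW × 105 h = 24.15 kWh
Tier 1 (0–10 kWh): 10 × €0.31 = €3.1
Above 10 kWh: 14.15 × €0.33 = €4.6695
Bill = €7.77

€7.77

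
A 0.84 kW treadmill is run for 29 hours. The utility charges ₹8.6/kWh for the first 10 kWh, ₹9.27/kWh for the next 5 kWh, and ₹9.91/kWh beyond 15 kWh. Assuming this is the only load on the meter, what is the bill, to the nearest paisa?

Energy = 0.84 kW × 29 h = 24.36 kWh
Tier 1 (0–10 kWh): 10 × ₹8.6 = ₹86
Tier 2 (10–15 kWh): 5 × ₹9.27 = ₹46.35
Above 15 kWh: 9.36 × ₹9.91 = ₹92.7576
Bill = ₹225.11

₹225.11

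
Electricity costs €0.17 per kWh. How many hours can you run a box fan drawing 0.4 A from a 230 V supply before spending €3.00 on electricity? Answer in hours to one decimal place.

Power = 0.4 A × 230 V = 92 W = 0.092 kW
Energy available = €3.00 ÷ €0.17/kWh = 17.6471 kWh
Hours = 17.6471 kWh ÷ 0.092 kW = 191.8 h

191.8 h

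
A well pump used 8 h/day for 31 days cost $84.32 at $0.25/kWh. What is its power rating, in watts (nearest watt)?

1360 W

Energy = $84.32 ÷ $0.25/kWh = 337.28 kWh
Runtime = 8 h/day × 31 days = 248 h
Power = 337.28 kWh ÷ 248 h = 1.36 kW = 1360 W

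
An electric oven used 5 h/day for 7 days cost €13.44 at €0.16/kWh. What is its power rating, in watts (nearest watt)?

Energy = €13.44 ÷ €0.16/kWh = 84 kWh
Runtime = 5 h/day × 7 days = 35 h
Power = 84 kWh ÷ 35 h = 2.4 kW = 2400 W

2400 W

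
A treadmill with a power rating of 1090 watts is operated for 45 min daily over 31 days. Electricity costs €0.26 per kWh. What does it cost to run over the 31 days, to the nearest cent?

Runtime = 45 min × 31 = 1395 min = 23.25 h
Energy = 1.09 kW × 23.25 h = 25.3425 kWh
Cost = 25.3425 kWh × €0.26/kWh = €6.59

€6.59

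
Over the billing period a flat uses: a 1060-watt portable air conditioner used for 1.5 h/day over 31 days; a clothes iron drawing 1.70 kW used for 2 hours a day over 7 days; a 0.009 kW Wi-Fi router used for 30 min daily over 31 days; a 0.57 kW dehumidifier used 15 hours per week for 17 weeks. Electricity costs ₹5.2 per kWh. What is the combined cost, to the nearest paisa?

portable air conditioner: Runtime = 1.5 h/day × 31 days = 46.5 h
portable air conditioner: 1.06 kW × 46.5 h = 49.29 kWh
clothes iron: Runtime = 2 h/day × 7 days = 14 h
clothes iron: 1.7 kW × 14 h = 23.8 kWh
Wi-Fi router: Runtime = 30 min × 31 = 930 min = 15.5 h
Wi-Fi router: 0.009 kW × 15.5 h = 0.1395 kWh
dehumidifier: Runtime = 15 h/week × 17 weeks = 255 h
dehumidifier: 0.57 kW × 255 h = 145.35 kWh
Total energy = 218.5795 kWh
Cost = 218.5795 × ₹5.2 = ₹1136.61

₹1136.61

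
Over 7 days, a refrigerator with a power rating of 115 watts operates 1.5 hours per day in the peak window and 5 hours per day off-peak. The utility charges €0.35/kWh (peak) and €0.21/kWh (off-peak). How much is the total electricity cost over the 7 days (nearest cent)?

€1.27

Peak energy = 0.115 kW × 1.5 h × 7 = 1.2075 kWh
Off-peak energy = 0.115 kW × 5 h × 7 = 4.025 kWh
Cost = 1.2075 × €0.35 + 4.025 × €0.21 = €0.422625 + €0.84525 = €1.27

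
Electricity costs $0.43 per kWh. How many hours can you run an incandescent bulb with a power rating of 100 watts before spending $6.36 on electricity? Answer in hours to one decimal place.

Energy available = $6.36 ÷ $0.43/kWh = 14.7907 kWh
Hours = 14.7907 kWh ÷ 0.1 kW = 147.9 h

147.9 h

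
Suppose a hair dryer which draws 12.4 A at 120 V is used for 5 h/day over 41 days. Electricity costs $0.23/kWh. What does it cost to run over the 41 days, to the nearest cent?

$70.16

Power = 12.4 A × 120 V = 1488 W = 1.488 kW
Runtime = 5 h/day × 41 days = 205 h
Energy = 1.488 kW × 205 h = 305.04 kWh
Cost = 305.04 kWh × $0.23/kWh = $70.16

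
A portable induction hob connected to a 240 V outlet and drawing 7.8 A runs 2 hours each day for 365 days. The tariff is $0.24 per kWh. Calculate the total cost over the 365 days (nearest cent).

$327.97

Power = 7.8 A × 240 V = 1872 W = 1.872 kW
Runtime = 2 h/day × 365 days = 730 h
Energy = 1.872 kW × 730 h = 1366.56 kWh
Cost = 1366.56 kWh × $0.24/kWh = $327.97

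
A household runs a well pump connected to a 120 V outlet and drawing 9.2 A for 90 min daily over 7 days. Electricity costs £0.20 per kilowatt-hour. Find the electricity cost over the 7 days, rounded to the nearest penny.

Power = 9.2 A × 120 V = 1104 W = 1.104 kW
Runtime = 90 min × 7 = 630 min = 10.5 h
Energy = 1.104 kW × 10.5 h = 11.592 kWh
Cost = 11.592 kWh × £0.20/kWh = £2.32

£2.32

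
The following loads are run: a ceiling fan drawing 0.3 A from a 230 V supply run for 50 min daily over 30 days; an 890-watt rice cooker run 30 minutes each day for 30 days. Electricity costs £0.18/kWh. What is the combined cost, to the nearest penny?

£2.71

ceiling fan: Power = 0.3 A × 230 V = 69 W = 0.069 kW
ceiling fan: Runtime = 50 min × 30 = 1500 min = 25 h
ceiling fan: 0.069 kW × 25 h = 1.725 kWh
rice cooker: Runtime = 30 min × 30 = 900 min = 15 h
rice cooker: 0.89 kW × 15 h = 13.35 kWh
Total energy = 15.075 kWh
Cost = 15.075 × £0.18 = £2.71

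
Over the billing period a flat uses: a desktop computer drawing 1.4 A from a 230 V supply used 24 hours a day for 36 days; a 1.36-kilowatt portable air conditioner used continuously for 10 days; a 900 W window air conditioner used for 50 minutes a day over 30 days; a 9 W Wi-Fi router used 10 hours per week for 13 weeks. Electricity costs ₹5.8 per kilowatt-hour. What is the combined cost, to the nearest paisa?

desktop computer: Power = 1.4 A × 230 V = 322 W = 0.322 kW
desktop computer: Runtime = 24 h × 36 = 864 h
desktop computer: 0.322 kW × 864 h = 278.208 kWh
portable air conditioner: Runtime = 24 h × 10 = 240 h
portable air conditioner: 1.36 kW × 240 h = 326.4 kWh
window air conditioner: Runtime = 50 min × 30 = 1500 min = 25 h
window air conditioner: 0.9 kW × 25 h = 22.5 kWh
Wi-Fi router: Runtime = 10 h/week × 13 weeks = 130 h
Wi-Fi router: 0.009 kW × 130 h = 1.17 kWh
Total energy = 628.278 kWh
Cost = 628.278 × ₹5.8 = ₹3644.01

₹3644.01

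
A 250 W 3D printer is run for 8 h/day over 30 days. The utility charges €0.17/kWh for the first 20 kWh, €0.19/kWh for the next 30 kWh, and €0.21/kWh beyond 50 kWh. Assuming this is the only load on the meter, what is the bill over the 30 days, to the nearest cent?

Runtime = 8 h/day × 30 days = 240 h
Energy = 0.25 kW × 240 h = 60 kWh
Tier 1 (0–20 kWh): 20 × €0.17 = €3.4
Tier 2 (20–50 kWh): 30 × €0.19 = €5.7
Above 50 kWh: 10 × €0.21 = €2.1
Bill = €11.20

€11.20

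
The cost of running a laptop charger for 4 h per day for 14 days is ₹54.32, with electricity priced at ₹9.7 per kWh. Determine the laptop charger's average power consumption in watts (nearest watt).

100 W

Energy = ₹54.32 ÷ ₹9.7/kWh = 5.6 kWh
Runtime = 4 h/day × 14 days = 56 h
Power = 5.6 kWh ÷ 56 h = 0.1 kW = 100 W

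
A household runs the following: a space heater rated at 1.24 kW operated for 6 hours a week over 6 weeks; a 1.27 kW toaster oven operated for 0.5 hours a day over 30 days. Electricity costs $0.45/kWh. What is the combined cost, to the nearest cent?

space heater: Runtime = 6 h/week × 6 weeks = 36 h
space heater: 1.24 kW × 36 h = 44.64 kWh
toaster oven: Runtime = 0.5 h/day × 30 days = 15 h
toaster oven: 1.27 kW × 15 h = 19.05 kWh
Total energy = 63.69 kWh
Cost = 63.69 × $0.45 = $28.66

$28.66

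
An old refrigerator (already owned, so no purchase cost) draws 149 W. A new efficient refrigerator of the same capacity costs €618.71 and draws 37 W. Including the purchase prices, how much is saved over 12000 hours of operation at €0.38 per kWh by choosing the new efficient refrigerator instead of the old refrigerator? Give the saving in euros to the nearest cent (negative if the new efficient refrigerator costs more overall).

-€107.99

old refrigerator: €0.00 + (149/1000) kW × 12000 h × €0.38 = €0.00 + €679.44 = €679.44
new efficient refrigerator: €618.71 + (37/1000) kW × 12000 h × €0.38 = €618.71 + €168.72 = €787.43
Saving = €679.44 − €787.43 = −€107.99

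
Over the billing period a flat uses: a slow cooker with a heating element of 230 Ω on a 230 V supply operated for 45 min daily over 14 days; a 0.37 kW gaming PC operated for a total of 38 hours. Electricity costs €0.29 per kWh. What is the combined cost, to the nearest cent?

€4.78

slow cooker: Power = V²/R = 230²/230 = 230 W = 0.23 kW
slow cooker: Runtime = 45 min × 14 = 630 min = 10.5 h
slow cooker: 0.23 kW × 10.5 h = 2.415 kWh
gaming PC: 0.37 kW × 38 h = 14.06 kWh
Total energy = 16.475 kWh
Cost = 16.475 × €0.29 = €4.78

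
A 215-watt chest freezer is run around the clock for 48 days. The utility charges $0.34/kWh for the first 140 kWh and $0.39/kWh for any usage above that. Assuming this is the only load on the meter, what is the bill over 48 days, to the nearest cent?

Runtime = 24 h × 48 = 1152 h
Energy = 0.215 kW × 1152 h = 247.68 kWh
Tier 1 (0–140 kWh): 140 × $0.34 = $47.6
Above 140 kWh: 107.68 × $0.39 = $41.9952
Bill = $89.60

$89.60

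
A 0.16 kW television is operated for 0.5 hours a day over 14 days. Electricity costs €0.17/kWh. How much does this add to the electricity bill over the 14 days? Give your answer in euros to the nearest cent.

Runtime = 0.5 h/day × 14 days = 7 h
Energy = 0.16 kW × 7 h = 1.12 kWh
Cost = 1.12 kWh × €0.17/kWh = €0.19

€0.19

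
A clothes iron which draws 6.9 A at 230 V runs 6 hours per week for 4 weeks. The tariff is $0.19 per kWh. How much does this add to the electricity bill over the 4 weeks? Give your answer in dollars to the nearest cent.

$7.24

Power = 6.9 A × 230 V = 1587 W = 1.587 kW
Runtime = 6 h/week × 4 weeks = 24 h
Energy = 1.587 kW × 24 h = 38.088 kWh
Cost = 38.088 kWh × $0.19/kWh = $7.24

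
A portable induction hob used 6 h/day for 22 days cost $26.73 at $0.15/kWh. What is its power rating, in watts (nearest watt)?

Energy = $26.73 ÷ $0.15/kWh = 178.2 kWh
Runtime = 6 h/day × 22 days = 132 h
Power = 178.2 kWh ÷ 132 h = 1.35 kW = 1350 W

1350 W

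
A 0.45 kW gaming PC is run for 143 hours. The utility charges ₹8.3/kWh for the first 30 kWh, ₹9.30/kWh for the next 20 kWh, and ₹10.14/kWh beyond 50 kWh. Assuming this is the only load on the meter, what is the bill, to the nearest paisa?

₹580.51

Energy = 0.45 kW × 143 h = 64.35 kWh
Tier 1 (0–30 kWh): 30 × ₹8.3 = ₹249
Tier 2 (30–50 kWh): 20 × ₹9.30 = ₹186
Above 50 kWh: 14.35 × ₹10.14 = ₹145.509
Bill = ₹580.51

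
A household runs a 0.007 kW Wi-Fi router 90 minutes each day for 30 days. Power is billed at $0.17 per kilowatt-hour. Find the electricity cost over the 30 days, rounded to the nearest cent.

Runtime = 90 min × 30 = 2700 min = 45 h
Energy = 0.007 kW × 45 h = 0.315 kWh
Cost = 0.315 kWh × $0.17/kWh = $0.05

$0.05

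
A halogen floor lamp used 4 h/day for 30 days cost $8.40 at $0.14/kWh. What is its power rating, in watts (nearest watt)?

Energy = $8.40 ÷ $0.14/kWh = 60 kWh
Runtime = 4 h/day × 30 days = 120 h
Power = 60 kWh ÷ 120 h = 0.5 kW = 500 W

500 W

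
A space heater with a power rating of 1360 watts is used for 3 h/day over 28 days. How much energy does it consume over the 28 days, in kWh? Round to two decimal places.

114.24 kWh

Runtime = 3 h/day × 28 days = 84 h
Energy = 1.36 kW × 84 h = 114.24 kWh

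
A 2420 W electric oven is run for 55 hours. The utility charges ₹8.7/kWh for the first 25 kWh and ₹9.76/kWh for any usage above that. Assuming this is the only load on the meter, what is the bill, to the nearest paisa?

Energy = 2.42 kW × 55 h = 133.1 kWh
Tier 1 (0–25 kWh): 25 × ₹8.7 = ₹217.5
Above 25 kWh: 108.1 × ₹9.76 = ₹1055.056
Bill = ₹1272.56

₹1272.56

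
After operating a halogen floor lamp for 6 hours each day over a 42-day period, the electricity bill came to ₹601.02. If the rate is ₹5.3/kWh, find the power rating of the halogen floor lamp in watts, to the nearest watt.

Energy = ₹601.02 ÷ ₹5.3/kWh = 113.4 kWh
Runtime = 6 h/day × 42 days = 252 h
Power = 113.4 kWh ÷ 252 h = 0.45 kW = 450 W

450 W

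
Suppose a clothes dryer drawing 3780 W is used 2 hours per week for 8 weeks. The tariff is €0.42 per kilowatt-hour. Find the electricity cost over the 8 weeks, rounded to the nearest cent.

€25.40

Runtime = 2 h/week × 8 weeks = 16 h
Energy = 3.78 kW × 16 h = 60.48 kWh
Cost = 60.48 kWh × €0.42/kWh = €25.40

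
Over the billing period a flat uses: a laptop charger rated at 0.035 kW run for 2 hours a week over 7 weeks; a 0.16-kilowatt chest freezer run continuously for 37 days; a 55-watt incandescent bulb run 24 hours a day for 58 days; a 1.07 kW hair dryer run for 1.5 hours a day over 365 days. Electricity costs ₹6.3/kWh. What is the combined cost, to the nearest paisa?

laptop charger: Runtime = 2 h/week × 7 weeks = 14 h
laptop charger: 0.035 kW × 14 h = 0.49 kWh
chest freezer: Runtime = 24 h × 37 = 888 h
chest freezer: 0.16 kW × 888 h = 142.08 kWh
incandescent bulb: Runtime = 24 h × 58 = 1392 h
incandescent bulb: 0.055 kW × 1392 h = 76.56 kWh
hair dryer: Runtime = 1.5 h/day × 365 days = 547.5 h
hair dryer: 1.07 kW × 547.5 h = 585.825 kWh
Total energy = 804.955 kWh
Cost = 804.955 × ₹6.3 = ₹5071.22

₹5071.22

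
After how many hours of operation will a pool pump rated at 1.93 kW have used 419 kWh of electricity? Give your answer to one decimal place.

217.1 h

Hours = 419 kWh ÷ 1.93 kW = 217.1 h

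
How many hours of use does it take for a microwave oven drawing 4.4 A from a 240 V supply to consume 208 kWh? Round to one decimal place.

197.0 h

Power = 4.4 A × 240 V = 1056 W = 1.056 kW
Hours = 208 kWh ÷ 1.056 kW = 197.0 h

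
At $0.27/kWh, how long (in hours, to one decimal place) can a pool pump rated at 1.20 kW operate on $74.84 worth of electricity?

Energy available = $74.84 ÷ $0.27/kWh = 277.1852 kWh
Hours = 277.1852 kWh ÷ 1.2 kW = 231.0 h

231.0 h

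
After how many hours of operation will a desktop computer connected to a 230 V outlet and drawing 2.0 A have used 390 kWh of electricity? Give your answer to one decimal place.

847.8 h

Power = 2.0 A × 230 V = 460 W = 0.46 kW
Hours = 390 kWh ÷ 0.46 kW = 847.8 h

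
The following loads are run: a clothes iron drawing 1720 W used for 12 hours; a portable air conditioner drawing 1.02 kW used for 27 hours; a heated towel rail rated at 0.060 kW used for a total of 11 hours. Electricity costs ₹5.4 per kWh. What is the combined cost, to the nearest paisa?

₹263.74

clothes iron: 1.72 kW × 12 h = 20.64 kWh
portable air conditioner: 1.02 kW × 27 h = 27.54 kWh
heated towel rail: 0.06 kW × 11 h = 0.66 kWh
Total energy = 48.84 kWh
Cost = 48.84 × ₹5.4 = ₹263.74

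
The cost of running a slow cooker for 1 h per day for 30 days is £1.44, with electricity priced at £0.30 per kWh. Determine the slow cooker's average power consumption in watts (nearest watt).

160 W

Energy = £1.44 ÷ £0.30/kWh = 4.8 kWh
Runtime = 1 h/day × 30 days = 30 h
Power = 4.8 kWh ÷ 30 h = 0.16 kW = 160 W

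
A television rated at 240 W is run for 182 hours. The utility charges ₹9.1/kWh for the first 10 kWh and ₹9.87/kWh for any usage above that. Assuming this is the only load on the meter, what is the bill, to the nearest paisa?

Energy = 0.24 kW × 182 h = 43.68 kWh
Tier 1 (0–10 kWh): 10 × ₹9.1 = ₹91
Above 10 kWh: 33.68 × ₹9.87 = ₹332.4216
Bill = ₹423.42

₹423.42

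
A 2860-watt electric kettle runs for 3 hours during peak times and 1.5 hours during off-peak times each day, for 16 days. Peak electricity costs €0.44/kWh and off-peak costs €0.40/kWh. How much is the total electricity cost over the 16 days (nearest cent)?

€87.86

Peak energy = 2.86 kW × 3 h × 16 = 137.28 kWh
Off-peak energy = 2.86 kW × 1.5 h × 16 = 68.64 kWh
Cost = 137.28 × €0.44 + 68.64 × €0.40 = €60.4032 + €27.456 = €87.86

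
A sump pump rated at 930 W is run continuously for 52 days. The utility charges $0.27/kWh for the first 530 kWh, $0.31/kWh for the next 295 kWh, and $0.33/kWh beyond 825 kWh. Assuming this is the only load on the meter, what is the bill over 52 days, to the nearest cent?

$345.31

Runtime = 24 h × 52 = 1248 h
Energy = 0.93 kW × 1248 h = 1160.64 kWh
Tier 1 (0–530 kWh): 530 × $0.27 = $143.1
Tier 2 (530–825 kWh): 295 × $0.31 = $91.45
Above 825 kWh: 335.64 × $0.33 = $110.7612
Bill = $345.31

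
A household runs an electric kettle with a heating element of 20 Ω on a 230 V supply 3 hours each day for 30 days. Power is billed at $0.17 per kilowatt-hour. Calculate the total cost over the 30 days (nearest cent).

Power = V²/R = 230²/20 = 2645 W = 2.645 kW
Runtime = 3 h/day × 30 days = 90 h
Energy = 2.645 kW × 90 h = 238.05 kWh
Cost = 238.05 kWh × $0.17/kWh = $40.47

$40.47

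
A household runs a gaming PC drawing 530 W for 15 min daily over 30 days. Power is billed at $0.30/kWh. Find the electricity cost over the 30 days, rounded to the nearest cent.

Runtime = 15 min × 30 = 450 min = 7.5 h
Energy = 0.53 kW × 7.5 h = 3.975 kWh
Cost = 3.975 kWh × $0.30/kWh = $1.19

$1.19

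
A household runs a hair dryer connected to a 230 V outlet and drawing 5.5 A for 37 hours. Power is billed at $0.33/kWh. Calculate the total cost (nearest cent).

Power = 5.5 A × 230 V = 1265 W = 1.265 kW
Energy = 1.265 kW × 37 h = 46.805 kWh
Cost = 46.805 kWh × $0.33/kWh = $15.45

$15.45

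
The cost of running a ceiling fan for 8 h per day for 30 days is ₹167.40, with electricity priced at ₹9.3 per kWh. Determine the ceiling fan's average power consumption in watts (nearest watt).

Energy = ₹167.40 ÷ ₹9.3/kWh = 18 kWh
Runtime = 8 h/day × 30 days = 240 h
Power = 18 kWh ÷ 240 h = 0.075 kW = 75 W

75 W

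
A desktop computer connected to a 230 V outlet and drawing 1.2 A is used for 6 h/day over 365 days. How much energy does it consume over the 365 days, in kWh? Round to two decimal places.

604.44 kWh

Power = 1.2 A × 230 V = 276 W = 0.276 kW
Runtime = 6 h/day × 365 days = 2190 h
Energy = 0.276 kW × 2190 h = 604.44 kWh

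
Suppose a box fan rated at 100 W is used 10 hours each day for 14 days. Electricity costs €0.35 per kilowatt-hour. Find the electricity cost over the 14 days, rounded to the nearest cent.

€4.90

Runtime = 10 h/day × 14 days = 140 h
Energy = 0.1 kW × 140 h = 14 kWh
Cost = 14 kWh × €0.35/kWh = €4.90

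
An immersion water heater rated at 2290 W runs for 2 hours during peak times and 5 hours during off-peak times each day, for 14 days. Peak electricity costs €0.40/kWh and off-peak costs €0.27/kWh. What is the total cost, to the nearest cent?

Peak energy = 2.29 kW × 2 h × 14 = 64.12 kWh
Off-peak energy = 2.29 kW × 5 h × 14 = 160.3 kWh
Cost = 64.12 × €0.40 + 160.3 × €0.27 = €25.648 + €43.281 = €68.93

€68.93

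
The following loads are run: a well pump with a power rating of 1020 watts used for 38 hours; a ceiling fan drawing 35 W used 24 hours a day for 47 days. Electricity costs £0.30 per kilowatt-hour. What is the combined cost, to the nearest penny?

£23.47

well pump: 1.02 kW × 38 h = 38.76 kWh
ceiling fan: Runtime = 24 h × 47 = 1128 h
ceiling fan: 0.035 kW × 1128 h = 39.48 kWh
Total energy = 78.24 kWh
Cost = 78.24 × £0.30 = £23.47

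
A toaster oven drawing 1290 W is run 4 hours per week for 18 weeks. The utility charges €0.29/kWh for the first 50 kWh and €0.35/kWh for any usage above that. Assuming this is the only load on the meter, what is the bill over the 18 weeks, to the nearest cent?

€29.51

Runtime = 4 h/week × 18 weeks = 72 h
Energy = 1.29 kW × 72 h = 92.88 kWh
Tier 1 (0–50 kWh): 50 × €0.29 = €14.5
Above 50 kWh: 42.88 × €0.35 = €15.008
Bill = €29.51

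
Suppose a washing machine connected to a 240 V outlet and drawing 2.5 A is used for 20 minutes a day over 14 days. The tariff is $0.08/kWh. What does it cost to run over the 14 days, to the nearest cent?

$0.22

Power = 2.5 A × 240 V = 600 W = 0.6 kW
Runtime = 20 min × 14 = 280 min = 4.666666… h
Energy = 0.6 kW × 4.666666… h = 2.8 kWh
Cost = 2.8 kWh × $0.08/kWh = $0.22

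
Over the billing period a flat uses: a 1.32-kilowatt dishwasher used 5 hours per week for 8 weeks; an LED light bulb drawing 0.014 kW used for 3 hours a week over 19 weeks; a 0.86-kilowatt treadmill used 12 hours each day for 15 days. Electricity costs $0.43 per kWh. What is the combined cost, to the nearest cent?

dishwasher: Runtime = 5 h/week × 8 weeks = 40 h
dishwasher: 1.32 kW × 40 h = 52.8 kWh
LED light bulb: Runtime = 3 h/week × 19 weeks = 57 h
LED light bulb: 0.014 kW × 57 h = 0.798 kWh
treadmill: Runtime = 12 h/day × 15 days = 180 h
treadmill: 0.86 kW × 180 h = 154.8 kWh
Total energy = 208.398 kWh
Cost = 208.398 × $0.43 = $89.61

$89.61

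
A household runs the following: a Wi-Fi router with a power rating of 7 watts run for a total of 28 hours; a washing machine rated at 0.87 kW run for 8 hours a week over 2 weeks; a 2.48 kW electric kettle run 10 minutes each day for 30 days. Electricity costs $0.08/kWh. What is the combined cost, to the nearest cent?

Wi-Fi router: 0.007 kW × 28 h = 0.196 kWh
washing machine: Runtime = 8 h/week × 2 weeks = 16 h
washing machine: 0.87 kW × 16 h = 13.92 kWh
electric kettle: Runtime = 10 min × 30 = 300 min = 5 h
electric kettle: 2.48 kW × 5 h = 12.4 kWh
Total energy = 26.516 kWh
Cost = 26.516 × $0.08 = $2.12

$2.12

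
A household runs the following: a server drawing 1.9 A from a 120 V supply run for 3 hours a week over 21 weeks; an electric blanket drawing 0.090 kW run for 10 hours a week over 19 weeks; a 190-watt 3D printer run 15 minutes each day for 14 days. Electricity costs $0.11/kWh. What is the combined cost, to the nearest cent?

$3.53

server: Power = 1.9 A × 120 V = 228 W = 0.228 kW
server: Runtime = 3 h/week × 21 weeks = 63 h
server: 0.228 kW × 63 h = 14.364 kWh
electric blanket: Runtime = 10 h/week × 19 weeks = 190 h
electric blanket: 0.09 kW × 190 h = 17.1 kWh
3D printer: Runtime = 15 min × 14 = 210 min = 3.5 h
3D printer: 0.19 kW × 3.5 h = 0.665 kWh
Total energy = 32.129 kWh
Cost = 32.129 × $0.11 = $3.53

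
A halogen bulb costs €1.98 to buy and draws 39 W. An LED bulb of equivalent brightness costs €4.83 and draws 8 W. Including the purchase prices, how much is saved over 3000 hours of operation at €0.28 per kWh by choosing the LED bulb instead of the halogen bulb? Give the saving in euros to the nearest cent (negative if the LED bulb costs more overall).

€23.19

halogen bulb: €1.98 + (39/1000) kW × 3000 h × €0.28 = €1.98 + €32.76 = €34.74
LED bulb: €4.83 + (8/1000) kW × 3000 h × €0.28 = €4.83 + €6.72 = €11.55
Saving = €34.74 − €11.55 = €23.19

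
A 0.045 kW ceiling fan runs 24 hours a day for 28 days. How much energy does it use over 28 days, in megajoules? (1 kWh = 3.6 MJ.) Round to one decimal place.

Runtime = 24 h × 28 = 672 h
Energy = 0.045 kW × 672 h = 30.24 kWh
= 30.24 × 3.6 MJ = 108.9 MJ

108.9 MJ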